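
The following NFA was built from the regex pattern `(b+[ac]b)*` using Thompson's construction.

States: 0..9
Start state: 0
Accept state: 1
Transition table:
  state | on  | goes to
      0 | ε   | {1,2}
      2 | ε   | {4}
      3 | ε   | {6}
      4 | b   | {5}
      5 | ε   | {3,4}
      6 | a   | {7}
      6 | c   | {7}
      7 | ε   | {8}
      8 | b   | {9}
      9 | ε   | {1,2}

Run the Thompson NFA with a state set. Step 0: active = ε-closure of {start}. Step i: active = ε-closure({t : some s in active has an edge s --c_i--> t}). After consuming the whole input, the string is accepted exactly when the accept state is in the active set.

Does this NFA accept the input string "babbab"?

start: ε-closure({0}) = {0,1,2,4}
'b' @ 1: {3,4,5,6}
'a' @ 2: {7,8}
'b' @ 3: {1,2,4,9}  ✓accept
'b' @ 4: {3,4,5,6}
'a' @ 5: {7,8}
'b' @ 6: {1,2,4,9}  ✓accept
after full input: {1,2,4,9}  (accept=1 in)

Answer: ACCEPT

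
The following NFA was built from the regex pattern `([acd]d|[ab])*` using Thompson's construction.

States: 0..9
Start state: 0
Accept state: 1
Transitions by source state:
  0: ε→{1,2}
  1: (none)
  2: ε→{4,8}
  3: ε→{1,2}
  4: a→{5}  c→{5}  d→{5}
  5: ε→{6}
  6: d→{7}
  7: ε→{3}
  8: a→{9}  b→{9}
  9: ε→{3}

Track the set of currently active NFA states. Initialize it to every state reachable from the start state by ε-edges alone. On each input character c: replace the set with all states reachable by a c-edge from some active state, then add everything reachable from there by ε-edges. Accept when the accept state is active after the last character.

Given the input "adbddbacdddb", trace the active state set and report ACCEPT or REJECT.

S₀ = ε-closure({0}) = {0,1,2,4,8}
'a' @ 1: {1,2,3,4,5,6,8,9}  ✓accept
'd' @ 2: {1,2,3,4,5,6,7,8}  ✓accept
'b' @ 3: {1,2,3,4,8,9}  ✓accept
'd' @ 4: {5,6}
'd' @ 5: {1,2,3,4,7,8}  ✓accept
'b' @ 6: {1,2,3,4,8,9}  ✓accept
'a' @ 7: {1,2,3,4,5,6,8,9}  ✓accept
'c' @ 8: {5,6}
'd' @ 9: {1,2,3,4,7,8}  ✓accept
'd' @ 10: {5,6}
'd' @ 11: {1,2,3,4,7,8}  ✓accept
'b' @ 12: {1,2,3,4,8,9}  ✓accept
final: {1,2,3,4,8,9}; accept 1 in set

Answer: ACCEPT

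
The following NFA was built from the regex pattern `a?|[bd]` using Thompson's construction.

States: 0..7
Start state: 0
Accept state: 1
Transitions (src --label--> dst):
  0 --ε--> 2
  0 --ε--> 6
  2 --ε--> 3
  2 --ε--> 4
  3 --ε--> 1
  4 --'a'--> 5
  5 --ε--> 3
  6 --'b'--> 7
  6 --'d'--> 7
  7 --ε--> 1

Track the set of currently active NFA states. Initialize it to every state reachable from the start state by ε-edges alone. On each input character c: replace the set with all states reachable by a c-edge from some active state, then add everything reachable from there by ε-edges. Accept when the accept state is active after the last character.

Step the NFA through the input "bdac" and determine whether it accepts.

S₀ = ε-closure({0}) = {0,1,2,3,4,6}
'b' @ 1: {1,7}  (accept∈set)
'd' @ 2: {}  — state set empty
rest 'ac' ignored (set empty)
final: {}; accept 1 not in set

Answer: REJECT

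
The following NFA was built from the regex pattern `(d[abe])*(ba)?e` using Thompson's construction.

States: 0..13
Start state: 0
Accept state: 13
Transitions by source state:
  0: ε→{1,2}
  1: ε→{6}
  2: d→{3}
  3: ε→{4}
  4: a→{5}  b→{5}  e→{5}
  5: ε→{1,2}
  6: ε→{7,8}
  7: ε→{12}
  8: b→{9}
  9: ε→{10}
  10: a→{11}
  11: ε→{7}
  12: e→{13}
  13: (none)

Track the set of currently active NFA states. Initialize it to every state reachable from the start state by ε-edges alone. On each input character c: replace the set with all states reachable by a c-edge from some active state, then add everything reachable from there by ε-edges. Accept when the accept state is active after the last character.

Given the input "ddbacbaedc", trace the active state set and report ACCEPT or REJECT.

initial (ε-close {0}): {0,1,2,6,7,8,12}
'd' @ 1: {3,4}
'd' @ 2: {}  — no active states
rest 'bacbaedc' ignored (set empty)
end set {} — state 13 not in

Answer: REJECT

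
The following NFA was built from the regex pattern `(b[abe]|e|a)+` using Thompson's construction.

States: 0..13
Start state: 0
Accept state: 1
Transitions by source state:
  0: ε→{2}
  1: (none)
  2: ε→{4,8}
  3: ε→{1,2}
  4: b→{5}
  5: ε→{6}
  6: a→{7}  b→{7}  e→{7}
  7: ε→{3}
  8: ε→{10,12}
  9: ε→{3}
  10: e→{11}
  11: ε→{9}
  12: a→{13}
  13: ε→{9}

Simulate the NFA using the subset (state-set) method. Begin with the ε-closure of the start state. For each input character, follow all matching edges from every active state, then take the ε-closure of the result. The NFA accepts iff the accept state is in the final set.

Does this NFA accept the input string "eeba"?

Answer: ACCEPT

Trace:
initial (ε-close {0}): {0,2,4,8,10,12}
'e' @ 1: {1,2,3,4,8,9,10,11,12}  ✓accept
'e' @ 2: {1,2,3,4,8,9,10,11,12}  ✓accept
'b' @ 3: {5,6}
'a' @ 4: {1,2,3,4,7,8,10,12}  ✓accept
after full input: {1,2,3,4,7,8,10,12}  (accept=1 in)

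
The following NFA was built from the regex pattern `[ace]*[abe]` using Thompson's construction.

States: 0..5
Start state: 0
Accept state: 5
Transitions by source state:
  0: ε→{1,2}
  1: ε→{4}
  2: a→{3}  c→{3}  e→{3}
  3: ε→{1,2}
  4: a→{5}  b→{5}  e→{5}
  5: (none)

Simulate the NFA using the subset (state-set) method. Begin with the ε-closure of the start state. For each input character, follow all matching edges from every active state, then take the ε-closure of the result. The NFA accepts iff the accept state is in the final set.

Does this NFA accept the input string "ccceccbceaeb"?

initial (ε-close {0}): {0,1,2,4}
'c' @ 1: {1,2,3,4}
'c' @ 2: {1,2,3,4}
'c' @ 3: {1,2,3,4}
'e' @ 4: {1,2,3,4,5}  (accept∈set)
'c' @ 5: {1,2,3,4}
'c' @ 6: {1,2,3,4}
'b' @ 7: {5}  (accept∈set)
'c' @ 8: {}  — dead — no transitions
rest 'eaeb' ignored (set empty)
after full input: {}  (accept=5 not in)

Answer: REJECT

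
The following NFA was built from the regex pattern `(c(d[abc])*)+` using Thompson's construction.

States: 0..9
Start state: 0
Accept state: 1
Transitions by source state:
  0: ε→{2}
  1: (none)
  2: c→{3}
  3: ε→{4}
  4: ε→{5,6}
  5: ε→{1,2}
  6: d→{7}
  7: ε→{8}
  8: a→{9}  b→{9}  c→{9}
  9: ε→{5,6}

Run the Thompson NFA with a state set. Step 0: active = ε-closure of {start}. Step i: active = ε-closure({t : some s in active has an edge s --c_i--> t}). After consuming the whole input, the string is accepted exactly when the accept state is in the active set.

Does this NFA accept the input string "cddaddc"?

Answer: REJECT

Derivation:
S₀ = ε-closure({0}) = {0,2}
'c' @ 1: {1,2,3,4,5,6}  [accepting]
'd' @ 2: {7,8}
'd' @ 3: {}  — state set empty
rest 'addc' ignored (set empty)
end set {} — state 1 not in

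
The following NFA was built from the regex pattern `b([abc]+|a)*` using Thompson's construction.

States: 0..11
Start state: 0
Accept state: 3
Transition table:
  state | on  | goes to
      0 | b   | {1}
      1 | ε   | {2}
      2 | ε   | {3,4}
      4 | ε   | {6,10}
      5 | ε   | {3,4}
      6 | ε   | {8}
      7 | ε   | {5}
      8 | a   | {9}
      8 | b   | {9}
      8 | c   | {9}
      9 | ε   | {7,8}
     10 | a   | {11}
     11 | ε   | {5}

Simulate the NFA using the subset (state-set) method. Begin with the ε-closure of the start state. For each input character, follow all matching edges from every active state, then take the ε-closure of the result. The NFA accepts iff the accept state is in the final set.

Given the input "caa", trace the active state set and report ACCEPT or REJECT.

start: ε-closure({0}) = {0}
'c' @ 1: {}  — state set empty
rest 'aa' ignored (set empty)
final: {}; accept 3 not in set

Answer: REJECT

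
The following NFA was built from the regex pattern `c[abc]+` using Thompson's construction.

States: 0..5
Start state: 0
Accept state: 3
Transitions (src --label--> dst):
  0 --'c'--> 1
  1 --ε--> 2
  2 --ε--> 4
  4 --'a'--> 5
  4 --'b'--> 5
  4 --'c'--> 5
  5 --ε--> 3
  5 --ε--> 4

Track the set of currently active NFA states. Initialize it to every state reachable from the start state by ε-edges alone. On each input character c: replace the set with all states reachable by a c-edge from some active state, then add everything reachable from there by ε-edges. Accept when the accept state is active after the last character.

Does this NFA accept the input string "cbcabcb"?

initial (ε-close {0}): {0}
'c' @ 1: {1,2,4}
'b' @ 2: {3,4,5}  ✓accept
'c' @ 3: {3,4,5}  ✓accept
'a' @ 4: {3,4,5}  ✓accept
'b' @ 5: {3,4,5}  ✓accept
'c' @ 6: {3,4,5}  ✓accept
'b' @ 7: {3,4,5}  ✓accept
end set {3,4,5} — state 3 in

Answer: ACCEPT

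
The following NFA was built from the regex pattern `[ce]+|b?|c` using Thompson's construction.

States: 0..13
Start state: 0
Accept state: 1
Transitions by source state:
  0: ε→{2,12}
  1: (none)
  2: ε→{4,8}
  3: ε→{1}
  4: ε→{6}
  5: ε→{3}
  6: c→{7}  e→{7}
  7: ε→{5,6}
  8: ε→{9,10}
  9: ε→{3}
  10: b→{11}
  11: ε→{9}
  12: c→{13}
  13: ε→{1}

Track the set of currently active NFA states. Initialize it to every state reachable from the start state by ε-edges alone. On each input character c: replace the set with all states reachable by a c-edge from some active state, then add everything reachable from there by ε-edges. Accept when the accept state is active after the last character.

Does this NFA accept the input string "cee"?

S₀ = ε-closure({0}) = {0,1,2,3,4,6,8,9,10,12}
'c' @ 1: {1,3,5,6,7,13}  ✓accept
'e' @ 2: {1,3,5,6,7}  ✓accept
'e' @ 3: {1,3,5,6,7}  ✓accept
end set {1,3,5,6,7} — state 1 in

Answer: ACCEPT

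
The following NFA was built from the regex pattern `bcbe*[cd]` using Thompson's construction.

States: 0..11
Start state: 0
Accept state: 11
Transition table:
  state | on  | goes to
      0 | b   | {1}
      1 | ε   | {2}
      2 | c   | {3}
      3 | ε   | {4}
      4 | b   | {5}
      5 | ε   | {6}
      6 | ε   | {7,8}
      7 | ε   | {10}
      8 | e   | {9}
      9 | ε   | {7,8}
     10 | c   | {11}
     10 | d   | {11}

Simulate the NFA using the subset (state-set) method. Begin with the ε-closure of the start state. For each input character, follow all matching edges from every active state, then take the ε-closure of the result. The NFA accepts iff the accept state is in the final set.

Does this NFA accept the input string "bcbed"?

Answer: ACCEPT

Derivation:
initial (ε-close {0}): {0}
'b' @ 1: {1,2}
'c' @ 2: {3,4}
'b' @ 3: {5,6,7,8,10}
'e' @ 4: {7,8,9,10}
'd' @ 5: {11}  (accept∈set)
after full input: {11}  (accept=11 in)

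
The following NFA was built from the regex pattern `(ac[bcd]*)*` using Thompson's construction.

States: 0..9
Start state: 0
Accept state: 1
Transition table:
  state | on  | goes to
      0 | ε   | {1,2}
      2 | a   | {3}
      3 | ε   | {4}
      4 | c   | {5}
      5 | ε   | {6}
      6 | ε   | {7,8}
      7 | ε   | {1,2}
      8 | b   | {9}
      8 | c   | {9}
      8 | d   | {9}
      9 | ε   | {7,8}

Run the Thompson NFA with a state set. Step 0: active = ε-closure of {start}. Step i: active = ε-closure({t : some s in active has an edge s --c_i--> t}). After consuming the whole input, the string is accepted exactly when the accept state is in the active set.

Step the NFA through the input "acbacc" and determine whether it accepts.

S₀ = ε-closure({0}) = {0,1,2}
'a' @ 1: {3,4}
'c' @ 2: {1,2,5,6,7,8}  (accept∈set)
'b' @ 3: {1,2,7,8,9}  (accept∈set)
'a' @ 4: {3,4}
'c' @ 5: {1,2,5,6,7,8}  (accept∈set)
'c' @ 6: {1,2,7,8,9}  (accept∈set)
final: {1,2,7,8,9}; accept 1 in set

Answer: ACCEPT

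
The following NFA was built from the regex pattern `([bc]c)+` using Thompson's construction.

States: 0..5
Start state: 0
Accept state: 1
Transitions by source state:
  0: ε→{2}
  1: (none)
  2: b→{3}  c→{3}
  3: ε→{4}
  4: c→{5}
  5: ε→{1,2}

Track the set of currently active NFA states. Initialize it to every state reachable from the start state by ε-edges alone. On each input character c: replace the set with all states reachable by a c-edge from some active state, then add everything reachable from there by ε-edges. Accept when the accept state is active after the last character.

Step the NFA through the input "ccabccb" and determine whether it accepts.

S₀ = ε-closure({0}) = {0,2}
'c' @ 1: {3,4}
'c' @ 2: {1,2,5}  [accepting]
'a' @ 3: {}  — state set empty
rest 'bccb' ignored (set empty)
final: {}; accept 1 not in set

Answer: REJECT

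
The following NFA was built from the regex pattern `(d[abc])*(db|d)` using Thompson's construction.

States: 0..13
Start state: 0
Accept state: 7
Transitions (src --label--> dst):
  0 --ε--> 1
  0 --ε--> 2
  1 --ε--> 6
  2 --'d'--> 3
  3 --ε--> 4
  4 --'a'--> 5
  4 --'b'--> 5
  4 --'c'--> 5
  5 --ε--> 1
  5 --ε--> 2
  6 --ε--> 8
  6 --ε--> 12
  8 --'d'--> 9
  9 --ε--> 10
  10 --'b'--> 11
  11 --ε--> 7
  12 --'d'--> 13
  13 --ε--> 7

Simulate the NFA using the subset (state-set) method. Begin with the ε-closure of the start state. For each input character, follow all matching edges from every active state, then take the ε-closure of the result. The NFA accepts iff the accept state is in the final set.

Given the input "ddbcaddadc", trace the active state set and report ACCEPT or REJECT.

start: ε-closure({0}) = {0,1,2,6,8,12}
'd' @ 1: {3,4,7,9,10,13}  (accept∈set)
'd' @ 2: {}  — state set empty
rest 'bcaddadc' ignored (set empty)
final: {}; accept 7 not in set

Answer: REJECT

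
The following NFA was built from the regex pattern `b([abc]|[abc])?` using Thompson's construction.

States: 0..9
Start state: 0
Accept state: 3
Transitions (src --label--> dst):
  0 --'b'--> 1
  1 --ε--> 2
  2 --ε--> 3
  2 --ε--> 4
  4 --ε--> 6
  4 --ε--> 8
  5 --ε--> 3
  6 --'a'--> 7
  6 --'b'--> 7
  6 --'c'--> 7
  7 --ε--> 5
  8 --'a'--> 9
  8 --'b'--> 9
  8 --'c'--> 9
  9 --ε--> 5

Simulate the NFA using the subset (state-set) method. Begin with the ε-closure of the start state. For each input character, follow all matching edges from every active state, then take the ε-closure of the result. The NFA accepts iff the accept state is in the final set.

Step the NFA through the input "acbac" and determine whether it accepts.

Answer: REJECT

Derivation:
start: ε-closure({0}) = {0}
'a' @ 1: {}  — no active states
rest 'cbac' ignored (set empty)
after full input: {}  (accept=3 not in)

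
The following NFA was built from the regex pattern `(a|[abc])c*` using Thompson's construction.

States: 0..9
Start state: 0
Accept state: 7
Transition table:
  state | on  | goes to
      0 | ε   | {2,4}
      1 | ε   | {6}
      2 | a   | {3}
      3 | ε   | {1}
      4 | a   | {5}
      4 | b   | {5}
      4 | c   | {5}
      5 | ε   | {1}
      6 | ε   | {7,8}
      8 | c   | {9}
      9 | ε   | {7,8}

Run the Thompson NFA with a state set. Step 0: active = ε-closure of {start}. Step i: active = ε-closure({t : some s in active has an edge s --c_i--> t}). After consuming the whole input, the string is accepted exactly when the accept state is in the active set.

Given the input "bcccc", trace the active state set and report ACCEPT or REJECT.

Answer: ACCEPT

Trace:
initial (ε-close {0}): {0,2,4}
'b' @ 1: {1,5,6,7,8}  (accept∈set)
'c' @ 2: {7,8,9}  (accept∈set)
'c' @ 3: {7,8,9}  (accept∈set)
'c' @ 4: {7,8,9}  (accept∈set)
'c' @ 5: {7,8,9}  (accept∈set)
after full input: {7,8,9}  (accept=7 in)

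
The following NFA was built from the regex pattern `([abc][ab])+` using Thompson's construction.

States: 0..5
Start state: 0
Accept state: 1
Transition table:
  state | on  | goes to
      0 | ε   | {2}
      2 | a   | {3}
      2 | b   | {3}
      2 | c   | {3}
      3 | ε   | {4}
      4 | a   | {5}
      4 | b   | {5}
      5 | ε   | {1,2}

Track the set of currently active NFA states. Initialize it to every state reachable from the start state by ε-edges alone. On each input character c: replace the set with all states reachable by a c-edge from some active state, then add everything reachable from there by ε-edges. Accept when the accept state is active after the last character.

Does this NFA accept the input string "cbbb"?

Answer: ACCEPT

Trace:
initial (ε-close {0}): {0,2}
'c' @ 1: {3,4}
'b' @ 2: {1,2,5}  ✓accept
'b' @ 3: {3,4}
'b' @ 4: {1,2,5}  ✓accept
after full input: {1,2,5}  (accept=1 in)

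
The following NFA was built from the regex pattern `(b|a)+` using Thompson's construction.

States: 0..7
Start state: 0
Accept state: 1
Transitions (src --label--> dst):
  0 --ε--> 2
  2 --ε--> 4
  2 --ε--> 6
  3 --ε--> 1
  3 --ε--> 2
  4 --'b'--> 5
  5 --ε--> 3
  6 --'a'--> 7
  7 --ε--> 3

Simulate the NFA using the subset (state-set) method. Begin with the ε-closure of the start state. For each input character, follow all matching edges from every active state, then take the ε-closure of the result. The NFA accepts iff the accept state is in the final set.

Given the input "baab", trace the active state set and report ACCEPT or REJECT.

initial (ε-close {0}): {0,2,4,6}
'b' @ 1: {1,2,3,4,5,6}  ✓accept
'a' @ 2: {1,2,3,4,6,7}  ✓accept
'a' @ 3: {1,2,3,4,6,7}  ✓accept
'b' @ 4: {1,2,3,4,5,6}  ✓accept
end set {1,2,3,4,5,6} — state 1 in

Answer: ACCEPT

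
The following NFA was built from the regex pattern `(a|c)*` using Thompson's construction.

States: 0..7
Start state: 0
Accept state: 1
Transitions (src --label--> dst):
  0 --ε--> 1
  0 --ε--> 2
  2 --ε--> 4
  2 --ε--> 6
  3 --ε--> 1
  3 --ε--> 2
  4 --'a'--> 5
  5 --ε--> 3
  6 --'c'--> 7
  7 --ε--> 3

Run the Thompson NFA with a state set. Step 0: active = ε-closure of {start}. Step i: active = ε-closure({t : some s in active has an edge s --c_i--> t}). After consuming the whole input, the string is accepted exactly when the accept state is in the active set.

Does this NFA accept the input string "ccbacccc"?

Answer: REJECT

Derivation:
start: ε-closure({0}) = {0,1,2,4,6}
'c' @ 1: {1,2,3,4,6,7}  (accept∈set)
'c' @ 2: {1,2,3,4,6,7}  (accept∈set)
'b' @ 3: {}  — dead — no transitions
rest 'acccc' ignored (set empty)
after full input: {}  (accept=1 not in)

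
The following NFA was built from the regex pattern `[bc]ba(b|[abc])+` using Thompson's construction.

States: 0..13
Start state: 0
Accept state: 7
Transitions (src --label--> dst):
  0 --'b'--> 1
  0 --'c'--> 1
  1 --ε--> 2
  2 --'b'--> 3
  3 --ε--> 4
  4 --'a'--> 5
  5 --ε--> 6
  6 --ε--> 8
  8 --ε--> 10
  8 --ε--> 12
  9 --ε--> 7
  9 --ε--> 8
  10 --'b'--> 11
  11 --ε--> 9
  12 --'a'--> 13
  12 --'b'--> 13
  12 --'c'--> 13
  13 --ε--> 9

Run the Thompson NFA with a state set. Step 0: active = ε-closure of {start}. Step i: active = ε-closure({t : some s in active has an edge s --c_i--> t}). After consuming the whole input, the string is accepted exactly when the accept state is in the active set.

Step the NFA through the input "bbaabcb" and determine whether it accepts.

Answer: ACCEPT

Derivation:
start: ε-closure({0}) = {0}
'b' @ 1: {1,2}
'b' @ 2: {3,4}
'a' @ 3: {5,6,8,10,12}
'a' @ 4: {7,8,9,10,12,13}  (accept∈set)
'b' @ 5: {7,8,9,10,11,12,13}  (accept∈set)
'c' @ 6: {7,8,9,10,12,13}  (accept∈set)
'b' @ 7: {7,8,9,10,11,12,13}  (accept∈set)
final: {7,8,9,10,11,12,13}; accept 7 in set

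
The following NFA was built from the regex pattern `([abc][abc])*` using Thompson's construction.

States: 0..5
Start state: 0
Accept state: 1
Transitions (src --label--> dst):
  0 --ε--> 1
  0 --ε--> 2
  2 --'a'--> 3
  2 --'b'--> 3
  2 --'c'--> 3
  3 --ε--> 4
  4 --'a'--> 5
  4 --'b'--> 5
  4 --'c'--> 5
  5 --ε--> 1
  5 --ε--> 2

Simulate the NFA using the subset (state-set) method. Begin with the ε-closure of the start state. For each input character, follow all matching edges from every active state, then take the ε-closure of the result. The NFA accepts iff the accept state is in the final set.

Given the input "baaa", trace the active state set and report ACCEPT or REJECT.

Answer: ACCEPT

Derivation:
start: ε-closure({0}) = {0,1,2}
'b' @ 1: {3,4}
'a' @ 2: {1,2,5}  [accepting]
'a' @ 3: {3,4}
'a' @ 4: {1,2,5}  [accepting]
final: {1,2,5}; accept 1 in set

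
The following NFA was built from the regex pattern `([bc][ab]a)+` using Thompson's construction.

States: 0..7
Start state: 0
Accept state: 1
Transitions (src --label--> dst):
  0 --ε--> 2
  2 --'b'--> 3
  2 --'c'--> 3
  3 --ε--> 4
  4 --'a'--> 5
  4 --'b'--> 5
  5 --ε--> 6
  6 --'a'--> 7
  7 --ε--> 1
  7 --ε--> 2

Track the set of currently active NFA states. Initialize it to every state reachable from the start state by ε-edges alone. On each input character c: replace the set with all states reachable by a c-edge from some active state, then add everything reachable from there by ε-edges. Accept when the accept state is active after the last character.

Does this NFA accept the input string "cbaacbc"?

Answer: REJECT

Derivation:
initial (ε-close {0}): {0,2}
'c' @ 1: {3,4}
'b' @ 2: {5,6}
'a' @ 3: {1,2,7}  [accepting]
'a' @ 4: {}  — dead — no transitions
rest 'cbc' ignored (set empty)
after full input: {}  (accept=1 not in)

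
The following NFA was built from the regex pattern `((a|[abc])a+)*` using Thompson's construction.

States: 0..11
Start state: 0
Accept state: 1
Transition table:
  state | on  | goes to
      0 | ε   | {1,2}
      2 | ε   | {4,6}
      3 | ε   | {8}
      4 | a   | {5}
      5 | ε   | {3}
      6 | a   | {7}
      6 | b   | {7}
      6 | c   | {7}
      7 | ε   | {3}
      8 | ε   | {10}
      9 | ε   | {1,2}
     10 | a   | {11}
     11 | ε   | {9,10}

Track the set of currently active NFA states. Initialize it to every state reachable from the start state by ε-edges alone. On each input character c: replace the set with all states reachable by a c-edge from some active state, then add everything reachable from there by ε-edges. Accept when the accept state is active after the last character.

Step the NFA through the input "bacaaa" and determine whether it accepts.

S₀ = ε-closure({0}) = {0,1,2,4,6}
'b' @ 1: {3,7,8,10}
'a' @ 2: {1,2,4,6,9,10,11}  [accepting]
'c' @ 3: {3,7,8,10}
'a' @ 4: {1,2,4,6,9,10,11}  [accepting]
'a' @ 5: {1,2,3,4,5,6,7,8,9,10,11}  [accepting]
'a' @ 6: {1,2,3,4,5,6,7,8,9,10,11}  [accepting]
end set {1,2,3,4,5,6,7,8,9,10,11} — state 1 in

Answer: ACCEPT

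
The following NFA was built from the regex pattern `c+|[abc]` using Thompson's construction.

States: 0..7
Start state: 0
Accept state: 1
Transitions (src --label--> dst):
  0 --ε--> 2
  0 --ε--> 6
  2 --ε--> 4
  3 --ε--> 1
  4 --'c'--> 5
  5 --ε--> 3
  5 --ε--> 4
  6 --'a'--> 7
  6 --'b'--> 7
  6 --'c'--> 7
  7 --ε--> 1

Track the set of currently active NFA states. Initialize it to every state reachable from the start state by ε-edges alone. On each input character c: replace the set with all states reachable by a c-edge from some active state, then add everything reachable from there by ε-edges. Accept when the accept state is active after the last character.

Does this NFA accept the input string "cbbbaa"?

Answer: REJECT

Steps:
initial (ε-close {0}): {0,2,4,6}
'c' @ 1: {1,3,4,5,7}  ✓accept
'b' @ 2: {}  — no active states
rest 'bbaa' ignored (set empty)
end set {} — state 1 not in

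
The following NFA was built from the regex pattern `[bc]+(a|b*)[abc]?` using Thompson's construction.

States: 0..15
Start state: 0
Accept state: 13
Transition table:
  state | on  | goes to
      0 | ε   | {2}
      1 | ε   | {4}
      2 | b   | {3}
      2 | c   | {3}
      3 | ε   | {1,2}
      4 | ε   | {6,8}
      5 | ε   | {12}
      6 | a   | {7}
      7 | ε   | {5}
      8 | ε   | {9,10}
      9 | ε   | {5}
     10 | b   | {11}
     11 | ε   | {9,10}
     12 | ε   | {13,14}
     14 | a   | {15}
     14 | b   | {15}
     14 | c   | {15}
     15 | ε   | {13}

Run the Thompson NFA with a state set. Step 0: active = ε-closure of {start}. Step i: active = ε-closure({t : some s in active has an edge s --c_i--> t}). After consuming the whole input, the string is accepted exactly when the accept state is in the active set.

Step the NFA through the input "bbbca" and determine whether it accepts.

start: ε-closure({0}) = {0,2}
'b' @ 1: {1,2,3,4,5,6,8,9,10,12,13,14}  ✓accept
'b' @ 2: {1,2,3,4,5,6,8,9,10,11,12,13,14,15}  ✓accept
'b' @ 3: {1,2,3,4,5,6,8,9,10,11,12,13,14,15}  ✓accept
'c' @ 4: {1,2,3,4,5,6,8,9,10,12,13,14,15}  ✓accept
'a' @ 5: {5,7,12,13,14,15}  ✓accept
final: {5,7,12,13,14,15}; accept 13 in set

Answer: ACCEPT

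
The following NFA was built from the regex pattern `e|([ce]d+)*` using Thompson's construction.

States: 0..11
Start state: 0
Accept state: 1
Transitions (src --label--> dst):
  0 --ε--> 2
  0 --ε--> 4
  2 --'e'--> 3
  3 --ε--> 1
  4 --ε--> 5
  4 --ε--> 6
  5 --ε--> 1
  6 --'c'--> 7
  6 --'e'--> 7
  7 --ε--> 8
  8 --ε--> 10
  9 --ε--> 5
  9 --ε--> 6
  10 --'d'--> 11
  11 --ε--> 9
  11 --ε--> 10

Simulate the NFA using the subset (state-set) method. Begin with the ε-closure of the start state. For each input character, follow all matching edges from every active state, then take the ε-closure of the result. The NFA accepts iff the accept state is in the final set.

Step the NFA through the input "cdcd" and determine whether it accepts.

Answer: ACCEPT

Steps:
initial (ε-close {0}): {0,1,2,4,5,6}
'c' @ 1: {7,8,10}
'd' @ 2: {1,5,6,9,10,11}  [accepting]
'c' @ 3: {7,8,10}
'd' @ 4: {1,5,6,9,10,11}  [accepting]
end set {1,5,6,9,10,11} — state 1 in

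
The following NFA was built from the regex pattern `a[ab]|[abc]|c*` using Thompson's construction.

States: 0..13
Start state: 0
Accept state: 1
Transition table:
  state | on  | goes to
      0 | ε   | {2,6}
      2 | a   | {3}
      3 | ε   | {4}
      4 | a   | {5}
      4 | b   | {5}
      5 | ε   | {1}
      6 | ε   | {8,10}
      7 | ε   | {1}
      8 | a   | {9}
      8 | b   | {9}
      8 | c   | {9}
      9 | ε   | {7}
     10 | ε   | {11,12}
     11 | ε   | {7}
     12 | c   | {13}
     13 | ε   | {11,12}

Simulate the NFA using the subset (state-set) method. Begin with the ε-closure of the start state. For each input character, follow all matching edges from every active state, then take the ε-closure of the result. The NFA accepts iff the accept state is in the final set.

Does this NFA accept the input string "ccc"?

initial (ε-close {0}): {0,1,2,6,7,8,10,11,12}
'c' @ 1: {1,7,9,11,12,13}  (accept∈set)
'c' @ 2: {1,7,11,12,13}  (accept∈set)
'c' @ 3: {1,7,11,12,13}  (accept∈set)
end set {1,7,11,12,13} — state 1 in

Answer: ACCEPT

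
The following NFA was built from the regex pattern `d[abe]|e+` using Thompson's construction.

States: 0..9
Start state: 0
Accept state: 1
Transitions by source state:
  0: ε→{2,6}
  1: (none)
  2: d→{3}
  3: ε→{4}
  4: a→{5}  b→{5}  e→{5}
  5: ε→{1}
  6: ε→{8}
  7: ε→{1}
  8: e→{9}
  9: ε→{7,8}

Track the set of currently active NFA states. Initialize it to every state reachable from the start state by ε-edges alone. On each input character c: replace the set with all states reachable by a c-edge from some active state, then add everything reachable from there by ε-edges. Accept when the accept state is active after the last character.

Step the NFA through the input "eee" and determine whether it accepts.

start: ε-closure({0}) = {0,2,6,8}
'e' @ 1: {1,7,8,9}  ✓accept
'e' @ 2: {1,7,8,9}  ✓accept
'e' @ 3: {1,7,8,9}  ✓accept
final: {1,7,8,9}; accept 1 in set

Answer: ACCEPT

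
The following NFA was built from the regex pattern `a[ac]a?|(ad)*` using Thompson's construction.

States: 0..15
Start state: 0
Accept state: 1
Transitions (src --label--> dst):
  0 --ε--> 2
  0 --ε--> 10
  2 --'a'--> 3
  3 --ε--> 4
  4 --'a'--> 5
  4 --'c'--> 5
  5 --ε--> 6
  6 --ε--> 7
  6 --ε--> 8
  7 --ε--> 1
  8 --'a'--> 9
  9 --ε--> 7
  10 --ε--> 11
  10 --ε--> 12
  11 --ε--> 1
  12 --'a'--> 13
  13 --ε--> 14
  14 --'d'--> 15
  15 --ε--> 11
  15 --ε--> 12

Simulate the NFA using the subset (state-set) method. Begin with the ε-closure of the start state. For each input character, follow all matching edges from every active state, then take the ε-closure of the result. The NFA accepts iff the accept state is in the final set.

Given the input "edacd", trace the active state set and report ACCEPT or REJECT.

initial (ε-close {0}): {0,1,2,10,11,12}
'e' @ 1: {}  — state set empty
rest 'dacd' ignored (set empty)
end set {} — state 1 not in

Answer: REJECT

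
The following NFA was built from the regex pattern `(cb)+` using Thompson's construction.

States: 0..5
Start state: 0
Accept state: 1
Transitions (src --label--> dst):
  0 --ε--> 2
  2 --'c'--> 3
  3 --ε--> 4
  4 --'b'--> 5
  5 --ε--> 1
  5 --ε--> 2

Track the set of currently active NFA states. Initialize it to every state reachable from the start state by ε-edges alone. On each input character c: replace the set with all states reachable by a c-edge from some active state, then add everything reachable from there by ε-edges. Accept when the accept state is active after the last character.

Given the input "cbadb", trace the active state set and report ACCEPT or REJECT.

S₀ = ε-closure({0}) = {0,2}
'c' @ 1: {3,4}
'b' @ 2: {1,2,5}  ✓accept
'a' @ 3: {}  — state set empty
rest 'db' ignored (set empty)
final: {}; accept 1 not in set

Answer: REJECT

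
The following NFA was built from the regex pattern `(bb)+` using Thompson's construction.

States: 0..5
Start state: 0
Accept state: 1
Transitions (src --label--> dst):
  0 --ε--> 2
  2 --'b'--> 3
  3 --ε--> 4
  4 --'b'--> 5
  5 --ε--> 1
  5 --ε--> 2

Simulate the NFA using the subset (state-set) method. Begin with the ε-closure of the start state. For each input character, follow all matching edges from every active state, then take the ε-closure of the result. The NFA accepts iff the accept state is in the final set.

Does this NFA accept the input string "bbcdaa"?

initial (ε-close {0}): {0,2}
'b' @ 1: {3,4}
'b' @ 2: {1,2,5}  (accept∈set)
'c' @ 3: {}  — no active states
rest 'daa' ignored (set empty)
end set {} — state 1 not in

Answer: REJECT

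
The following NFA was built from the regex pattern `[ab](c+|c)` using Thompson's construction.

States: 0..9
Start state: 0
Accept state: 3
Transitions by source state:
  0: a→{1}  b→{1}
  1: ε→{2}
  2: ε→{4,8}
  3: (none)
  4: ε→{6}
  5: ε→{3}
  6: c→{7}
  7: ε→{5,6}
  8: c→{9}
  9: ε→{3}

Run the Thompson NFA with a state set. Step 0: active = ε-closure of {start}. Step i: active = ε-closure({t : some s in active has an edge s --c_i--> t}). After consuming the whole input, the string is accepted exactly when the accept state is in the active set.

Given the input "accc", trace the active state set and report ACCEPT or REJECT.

Answer: ACCEPT

Trace:
start: ε-closure({0}) = {0}
'a' @ 1: {1,2,4,6,8}
'c' @ 2: {3,5,6,7,9}  [accepting]
'c' @ 3: {3,5,6,7}  [accepting]
'c' @ 4: {3,5,6,7}  [accepting]
after full input: {3,5,6,7}  (accept=3 in)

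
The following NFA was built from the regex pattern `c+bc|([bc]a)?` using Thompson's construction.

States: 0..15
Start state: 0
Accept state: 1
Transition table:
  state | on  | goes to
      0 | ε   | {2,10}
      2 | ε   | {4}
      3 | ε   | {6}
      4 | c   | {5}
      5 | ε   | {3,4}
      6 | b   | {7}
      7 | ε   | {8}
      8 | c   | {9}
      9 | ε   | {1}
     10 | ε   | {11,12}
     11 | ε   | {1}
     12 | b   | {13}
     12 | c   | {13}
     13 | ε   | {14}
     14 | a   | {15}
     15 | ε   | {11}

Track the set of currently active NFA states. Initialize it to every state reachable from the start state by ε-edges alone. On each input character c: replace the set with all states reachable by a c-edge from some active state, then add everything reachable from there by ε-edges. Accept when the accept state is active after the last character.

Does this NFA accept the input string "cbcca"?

S₀ = ε-closure({0}) = {0,1,2,4,10,11,12}
'c' @ 1: {3,4,5,6,13,14}
'b' @ 2: {7,8}
'c' @ 3: {1,9}  (accept∈set)
'c' @ 4: {}  — state set empty
rest 'a' ignored (set empty)
after full input: {}  (accept=1 not in)

Answer: REJECT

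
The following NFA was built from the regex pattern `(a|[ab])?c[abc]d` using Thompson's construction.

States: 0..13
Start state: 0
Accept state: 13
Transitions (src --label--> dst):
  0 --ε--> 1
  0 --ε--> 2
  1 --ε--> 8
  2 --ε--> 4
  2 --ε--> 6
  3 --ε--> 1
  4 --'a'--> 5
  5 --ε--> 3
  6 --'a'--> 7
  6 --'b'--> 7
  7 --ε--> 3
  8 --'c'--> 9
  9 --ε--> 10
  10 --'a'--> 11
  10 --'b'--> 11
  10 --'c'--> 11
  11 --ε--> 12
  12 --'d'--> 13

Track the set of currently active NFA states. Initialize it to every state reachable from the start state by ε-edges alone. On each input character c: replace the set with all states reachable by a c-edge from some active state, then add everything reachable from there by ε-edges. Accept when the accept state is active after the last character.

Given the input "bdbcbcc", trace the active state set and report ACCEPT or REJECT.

initial (ε-close {0}): {0,1,2,4,6,8}
'b' @ 1: {1,3,7,8}
'd' @ 2: {}  — no active states
rest 'bcbcc' ignored (set empty)
final: {}; accept 13 not in set

Answer: REJECT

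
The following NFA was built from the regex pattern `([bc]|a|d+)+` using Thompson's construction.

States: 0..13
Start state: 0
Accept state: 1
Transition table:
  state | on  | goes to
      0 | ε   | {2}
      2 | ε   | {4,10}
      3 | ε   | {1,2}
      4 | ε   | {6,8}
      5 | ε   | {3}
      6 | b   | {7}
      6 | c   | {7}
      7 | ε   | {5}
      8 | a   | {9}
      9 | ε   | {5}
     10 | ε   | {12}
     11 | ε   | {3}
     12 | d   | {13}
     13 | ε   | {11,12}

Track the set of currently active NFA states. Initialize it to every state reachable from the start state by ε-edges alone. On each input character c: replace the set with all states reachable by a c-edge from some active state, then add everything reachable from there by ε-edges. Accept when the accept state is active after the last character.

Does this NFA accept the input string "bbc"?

Answer: ACCEPT

Steps:
initial (ε-close {0}): {0,2,4,6,8,10,12}
'b' @ 1: {1,2,3,4,5,6,7,8,10,12}  (accept∈set)
'b' @ 2: {1,2,3,4,5,6,7,8,10,12}  (accept∈set)
'c' @ 3: {1,2,3,4,5,6,7,8,10,12}  (accept∈set)
after full input: {1,2,3,4,5,6,7,8,10,12}  (accept=1 in)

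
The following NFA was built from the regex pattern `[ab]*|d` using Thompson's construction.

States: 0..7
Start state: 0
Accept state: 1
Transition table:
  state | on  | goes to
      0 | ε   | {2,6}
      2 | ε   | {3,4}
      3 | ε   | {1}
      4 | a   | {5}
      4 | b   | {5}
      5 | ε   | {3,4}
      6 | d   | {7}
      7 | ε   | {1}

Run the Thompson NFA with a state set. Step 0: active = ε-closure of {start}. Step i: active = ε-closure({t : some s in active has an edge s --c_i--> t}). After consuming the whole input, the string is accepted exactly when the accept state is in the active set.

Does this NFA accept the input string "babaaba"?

Answer: ACCEPT

Derivation:
initial (ε-close {0}): {0,1,2,3,4,6}
'b' @ 1: {1,3,4,5}  [accepting]
'a' @ 2: {1,3,4,5}  [accepting]
'b' @ 3: {1,3,4,5}  [accepting]
'a' @ 4: {1,3,4,5}  [accepting]
'a' @ 5: {1,3,4,5}  [accepting]
'b' @ 6: {1,3,4,5}  [accepting]
'a' @ 7: {1,3,4,5}  [accepting]
after full input: {1,3,4,5}  (accept=1 in)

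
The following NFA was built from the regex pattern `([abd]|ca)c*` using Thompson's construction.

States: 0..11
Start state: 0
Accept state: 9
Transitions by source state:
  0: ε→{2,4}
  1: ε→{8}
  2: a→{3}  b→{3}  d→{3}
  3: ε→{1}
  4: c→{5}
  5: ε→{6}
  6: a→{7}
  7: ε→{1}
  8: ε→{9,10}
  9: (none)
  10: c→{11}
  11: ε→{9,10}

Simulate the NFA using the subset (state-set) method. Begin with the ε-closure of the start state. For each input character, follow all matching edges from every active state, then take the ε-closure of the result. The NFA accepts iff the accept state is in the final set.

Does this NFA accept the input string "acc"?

S₀ = ε-closure({0}) = {0,2,4}
'a' @ 1: {1,3,8,9,10}  [accepting]
'c' @ 2: {9,10,11}  [accepting]
'c' @ 3: {9,10,11}  [accepting]
final: {9,10,11}; accept 9 in set

Answer: ACCEPT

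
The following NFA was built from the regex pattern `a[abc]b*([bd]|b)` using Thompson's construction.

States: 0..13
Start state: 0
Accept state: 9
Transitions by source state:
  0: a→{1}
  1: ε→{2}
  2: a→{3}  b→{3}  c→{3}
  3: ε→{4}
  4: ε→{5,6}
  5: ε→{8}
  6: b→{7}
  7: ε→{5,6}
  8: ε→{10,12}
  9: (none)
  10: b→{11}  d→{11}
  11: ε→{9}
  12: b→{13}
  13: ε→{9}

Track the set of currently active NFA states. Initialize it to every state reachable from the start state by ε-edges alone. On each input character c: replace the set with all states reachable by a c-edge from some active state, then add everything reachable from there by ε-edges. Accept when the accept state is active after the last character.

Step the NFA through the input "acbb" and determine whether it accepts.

start: ε-closure({0}) = {0}
'a' @ 1: {1,2}
'c' @ 2: {3,4,5,6,8,10,12}
'b' @ 3: {5,6,7,8,9,10,11,12,13}  ✓accept
'b' @ 4: {5,6,7,8,9,10,11,12,13}  ✓accept
final: {5,6,7,8,9,10,11,12,13}; accept 9 in set

Answer: ACCEPT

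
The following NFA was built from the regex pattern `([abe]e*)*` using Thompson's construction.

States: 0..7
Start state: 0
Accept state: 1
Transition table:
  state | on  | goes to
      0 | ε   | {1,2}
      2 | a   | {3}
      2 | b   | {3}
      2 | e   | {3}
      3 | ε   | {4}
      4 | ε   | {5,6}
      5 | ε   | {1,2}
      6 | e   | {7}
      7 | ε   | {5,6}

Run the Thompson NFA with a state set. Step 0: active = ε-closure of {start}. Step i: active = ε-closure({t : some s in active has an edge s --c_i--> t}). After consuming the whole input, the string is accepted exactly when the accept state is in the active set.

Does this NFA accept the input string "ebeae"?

S₀ = ε-closure({0}) = {0,1,2}
'e' @ 1: {1,2,3,4,5,6}  (accept∈set)
'b' @ 2: {1,2,3,4,5,6}  (accept∈set)
'e' @ 3: {1,2,3,4,5,6,7}  (accept∈set)
'a' @ 4: {1,2,3,4,5,6}  (accept∈set)
'e' @ 5: {1,2,3,4,5,6,7}  (accept∈set)
end set {1,2,3,4,5,6,7} — state 1 in

Answer: ACCEPT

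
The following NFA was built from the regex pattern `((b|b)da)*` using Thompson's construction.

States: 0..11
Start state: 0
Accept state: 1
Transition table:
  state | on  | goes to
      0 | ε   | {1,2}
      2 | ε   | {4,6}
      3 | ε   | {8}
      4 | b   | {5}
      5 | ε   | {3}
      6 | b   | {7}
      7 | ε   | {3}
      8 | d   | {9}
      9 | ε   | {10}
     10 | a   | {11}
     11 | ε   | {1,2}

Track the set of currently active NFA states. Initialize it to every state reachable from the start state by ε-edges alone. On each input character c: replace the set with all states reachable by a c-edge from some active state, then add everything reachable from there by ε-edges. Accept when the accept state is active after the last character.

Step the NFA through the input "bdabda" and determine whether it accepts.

Answer: ACCEPT

Derivation:
start: ε-closure({0}) = {0,1,2,4,6}
'b' @ 1: {3,5,7,8}
'd' @ 2: {9,10}
'a' @ 3: {1,2,4,6,11}  [accepting]
'b' @ 4: {3,5,7,8}
'd' @ 5: {9,10}
'a' @ 6: {1,2,4,6,11}  [accepting]
after full input: {1,2,4,6,11}  (accept=1 in)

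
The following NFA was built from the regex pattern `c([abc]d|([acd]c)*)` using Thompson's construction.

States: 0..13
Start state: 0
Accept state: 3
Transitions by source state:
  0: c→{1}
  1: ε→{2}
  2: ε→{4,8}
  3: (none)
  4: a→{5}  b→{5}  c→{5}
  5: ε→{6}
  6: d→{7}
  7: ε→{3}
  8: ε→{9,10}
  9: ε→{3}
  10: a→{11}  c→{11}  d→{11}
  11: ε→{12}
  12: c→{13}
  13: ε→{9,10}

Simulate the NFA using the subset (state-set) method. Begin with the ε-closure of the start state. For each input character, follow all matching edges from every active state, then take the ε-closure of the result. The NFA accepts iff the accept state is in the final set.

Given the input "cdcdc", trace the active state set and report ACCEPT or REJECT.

start: ε-closure({0}) = {0}
'c' @ 1: {1,2,3,4,8,9,10}  ✓accept
'd' @ 2: {11,12}
'c' @ 3: {3,9,10,13}  ✓accept
'd' @ 4: {11,12}
'c' @ 5: {3,9,10,13}  ✓accept
after full input: {3,9,10,13}  (accept=3 in)

Answer: ACCEPT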